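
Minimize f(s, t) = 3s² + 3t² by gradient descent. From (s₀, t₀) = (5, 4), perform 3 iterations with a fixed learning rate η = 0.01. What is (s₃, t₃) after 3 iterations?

∇f = (6s, 6t)
(s₁, t₁) = (5, 4) − 0.01·(30, 24) = (4.7, 3.76)
(s₂, t₂) = (4.7, 3.76) − 0.01·(28.2, 22.56) = (4.418, 3.5344)
(s₃, t₃) = (4.418, 3.5344) − 0.01·(26.508, 21.2064) = (4.15292, 3.322336)

(4.15292, 3.322336)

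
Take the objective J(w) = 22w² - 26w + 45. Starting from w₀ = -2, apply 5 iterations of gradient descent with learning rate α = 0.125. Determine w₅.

4781.546875

J′(w) = 44w - 26
w₁ = -2 − 0.125·(-114) = 12.25
w₂ = 12.25 − 0.125·513 = -51.875
w₃ = -51.875 − 0.125·(-2308.5) = 236.6875
w₄ = 236.6875 − 0.125·10388.25 = -1061.84375
w₅ = -1061.84375 − 0.125·(-46747.125) = 4781.546875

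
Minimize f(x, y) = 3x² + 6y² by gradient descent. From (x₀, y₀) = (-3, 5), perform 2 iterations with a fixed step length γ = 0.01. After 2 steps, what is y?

∇f = (6x, 12y)
(x₁, y₁) = (-3, 5) − 0.01·(-18, 60) = (-2.82, 4.4)
(x₂, y₂) = (-2.82, 4.4) − 0.01·(-16.92, 52.8) = (-2.6508, 3.872)
y = 3.872

3.872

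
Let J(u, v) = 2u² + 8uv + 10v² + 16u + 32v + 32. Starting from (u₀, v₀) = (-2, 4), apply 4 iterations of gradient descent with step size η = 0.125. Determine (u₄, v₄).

(19.125, 55.25)

∇J = (4u + 8v + 16, 8u + 20v + 32)
(u₁, v₁) = (-2, 4) − 0.125·(40, 96) = (-7, -8)
(u₂, v₂) = (-7, -8) − 0.125·(-76, -184) = (2.5, 15)
(u₃, v₃) = (2.5, 15) − 0.125·(146, 352) = (-15.75, -29)
(u₄, v₄) = (-15.75, -29) − 0.125·(-279, -674) = (19.125, 55.25)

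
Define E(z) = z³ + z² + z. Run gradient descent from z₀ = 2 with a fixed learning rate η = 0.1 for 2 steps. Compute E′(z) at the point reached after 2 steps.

E′(z) = 3z² + 2z + 1
Step 1: E′(2) = 17; z₁ = 2 − 0.1·17 = 0.3
Step 2: E′(0.3) = 1.87; z₂ = 0.3 − 0.1·1.87 = 0.113
E′(z) at (0.113) = 1.264307

1.264307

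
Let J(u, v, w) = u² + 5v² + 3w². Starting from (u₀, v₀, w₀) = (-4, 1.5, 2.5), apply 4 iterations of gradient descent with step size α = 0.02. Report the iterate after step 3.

∇J = (2u, 10v, 6w)
(u₁, v₁, w₁) = (-4, 1.5, 2.5) − 0.02·(-8, 15, 15) = (-3.84, 1.2, 2.2)
(u₂, v₂, w₂) = (-3.84, 1.2, 2.2) − 0.02·(-7.68, 12, 13.2) = (-3.6864, 0.96, 1.936)
(u₃, v₃, w₃) = (-3.6864, 0.96, 1.936) − 0.02·(-7.3728, 9.6, 11.616) = (-3.538944, 0.768, 1.70368)

(-3.538944, 0.768, 1.70368)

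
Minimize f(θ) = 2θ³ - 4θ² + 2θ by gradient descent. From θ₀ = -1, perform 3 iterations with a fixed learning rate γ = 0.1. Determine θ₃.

f′(θ) = 6θ² - 8θ + 2
Step 1: f′(-1) = 16; θ₁ = -1 − 0.1·16 = -2.6
Step 2: f′(-2.6) = 63.36; θ₂ = -2.6 − 0.1·63.36 = -8.936
Step 3: f′(-8.936) = 552.600576; θ₃ = -8.936 − 0.1·552.600576 = -64.1960576

-64.1960576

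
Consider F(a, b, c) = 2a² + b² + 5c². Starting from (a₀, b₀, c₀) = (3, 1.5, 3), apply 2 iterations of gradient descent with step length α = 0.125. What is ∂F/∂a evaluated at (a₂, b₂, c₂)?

3

∇F = (4a, 2b, 10c)
Step 1: at (3, 1.5, 3), ∇F = (12, 3, 30) → (3, 1.5, 3) − 0.125·(12, 3, 30) = (1.5, 1.125, -0.75)
Step 2: at (1.5, 1.125, -0.75), ∇F = (6, 2.25, -7.5) → (1.5, 1.125, -0.75) − 0.125·(6, 2.25, -7.5) = (0.75, 0.84375, 0.1875)
∂F/∂a at (0.75, 0.84375, 0.1875) = 3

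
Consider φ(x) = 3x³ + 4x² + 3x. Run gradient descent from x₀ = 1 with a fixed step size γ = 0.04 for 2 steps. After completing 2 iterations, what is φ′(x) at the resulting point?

φ′(x) = 9x² + 8x + 3
Step 1: φ′(1) = 20; x₁ = 1 − 0.04·20 = 0.2
Step 2: φ′(0.2) = 4.96; x₂ = 0.2 − 0.04·4.96 = 0.0016
φ′(x) at (0.0016) = 3.01282304

3.01282304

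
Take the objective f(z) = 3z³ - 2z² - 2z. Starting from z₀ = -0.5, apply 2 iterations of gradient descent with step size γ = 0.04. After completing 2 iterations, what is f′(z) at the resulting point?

f′(z) = 9z² - 4z - 2
z₁ = -0.5 − 0.04·2.25 = -0.59
z₂ = -0.59 − 0.04·3.4929 = -0.729716
f′(z) at (-0.729716) = 5.711232965904

5.711232965904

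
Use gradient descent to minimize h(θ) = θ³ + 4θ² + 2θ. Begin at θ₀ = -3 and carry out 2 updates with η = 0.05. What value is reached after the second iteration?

h′(θ) = 3θ² + 8θ + 2
Step 1: h′(-3) = 5; θ₁ = -3 − 0.05·5 = -3.25
Step 2: h′(-3.25) = 7.6875; θ₂ = -3.25 − 0.05·7.6875 = -3.634375

-3.634375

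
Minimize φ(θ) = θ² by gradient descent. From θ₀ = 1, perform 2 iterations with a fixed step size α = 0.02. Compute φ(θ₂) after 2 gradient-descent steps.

φ′(θ) = 2θ
Step 1: φ′(1) = 2; θ₁ = 1 − 0.02·2 = 0.96
Step 2: φ′(0.96) = 1.92; θ₂ = 0.96 − 0.02·1.92 = 0.9216
φ(0.9216) = 0.84934656

0.84934656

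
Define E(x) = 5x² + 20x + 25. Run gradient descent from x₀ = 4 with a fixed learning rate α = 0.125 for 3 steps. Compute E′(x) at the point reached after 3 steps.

E′(x) = 10x + 20
Step 1: E′(4) = 60; x₁ = 4 − 0.125·60 = -3.5
Step 2: E′(-3.5) = -15; x₂ = -3.5 − 0.125·(-15) = -1.625
Step 3: E′(-1.625) = 3.75; x₃ = -1.625 − 0.125·3.75 = -2.09375
E′(x) at (-2.09375) = -0.9375

-0.9375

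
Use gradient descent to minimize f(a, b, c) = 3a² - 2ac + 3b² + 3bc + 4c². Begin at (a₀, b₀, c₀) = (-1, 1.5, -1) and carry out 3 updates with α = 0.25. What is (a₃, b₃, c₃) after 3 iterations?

∇f = (6a - 2c, 6b + 3c, -2a + 3b + 8c)
Step 1: at (-1, 1.5, -1), ∇f = (-4, 6, -1.5) → (-1, 1.5, -1) − 0.25·(-4, 6, -1.5) = (0, 0, -0.625)
Step 2: at (0, 0, -0.625), ∇f = (1.25, -1.875, -5) → (0, 0, -0.625) − 0.25·(1.25, -1.875, -5) = (-0.3125, 0.46875, 0.625)
Step 3: at (-0.3125, 0.46875, 0.625), ∇f = (-3.125, 4.6875, 7.03125) → (-0.3125, 0.46875, 0.625) − 0.25·(-3.125, 4.6875, 7.03125) = (0.46875, -0.703125, -1.1328125)

(0.46875, -0.703125, -1.1328125)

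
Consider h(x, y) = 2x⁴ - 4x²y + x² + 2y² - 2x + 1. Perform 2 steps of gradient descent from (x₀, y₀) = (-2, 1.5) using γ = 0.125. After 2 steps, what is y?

8.40625

∇h = (8x³ - 8xy + 2x - 2, -4x² + 4y)
Step 1: at (-2, 1.5), ∇h = (-46, -10) → (-2, 1.5) − 0.125·(-46, -10) = (3.75, 2.75)
Step 2: at (3.75, 2.75), ∇h = (344.875, -45.25) → (3.75, 2.75) − 0.125·(344.875, -45.25) = (-39.359375, 8.40625)
y = 8.40625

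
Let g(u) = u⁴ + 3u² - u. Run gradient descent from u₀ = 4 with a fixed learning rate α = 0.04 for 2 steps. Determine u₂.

g′(u) = 4u³ + 6u - 1
Step 1: g′(4) = 279; u₁ = 4 − 0.04·279 = -7.16
Step 2: g′(-7.16) = -1512.206784; u₂ = -7.16 − 0.04·(-1512.206784) = 53.32827136

53.32827136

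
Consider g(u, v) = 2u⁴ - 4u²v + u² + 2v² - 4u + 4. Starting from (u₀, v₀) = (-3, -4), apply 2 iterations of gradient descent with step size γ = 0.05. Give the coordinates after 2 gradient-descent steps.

(-894.5824, 33.202)

∇g = (8u³ - 8uv + 2u - 4, -4u² + 4v)
(u₁, v₁) = (-3, -4) − 0.05·(-322, -52) = (13.1, -1.4)
(u₂, v₂) = (13.1, -1.4) − 0.05·(18153.648, -692.04) = (-894.5824, 33.202)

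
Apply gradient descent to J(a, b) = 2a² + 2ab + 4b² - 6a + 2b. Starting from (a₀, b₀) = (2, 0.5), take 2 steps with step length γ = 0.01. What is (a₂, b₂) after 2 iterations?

∇J = (4a + 2b - 6, 2a + 8b + 2)
Step 1: at (2, 0.5), ∇J = (3, 10) → (2, 0.5) − 0.01·(3, 10) = (1.97, 0.4)
Step 2: at (1.97, 0.4), ∇J = (2.68, 9.14) → (1.97, 0.4) − 0.01·(2.68, 9.14) = (1.9432, 0.3086)

(1.9432, 0.3086)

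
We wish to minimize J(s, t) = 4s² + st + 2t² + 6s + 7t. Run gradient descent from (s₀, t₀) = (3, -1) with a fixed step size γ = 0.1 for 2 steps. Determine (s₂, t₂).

(-0.42, -1.67)

∇J = (8s + t + 6, s + 4t + 7)
Step 1: at (3, -1), ∇J = (29, 6) → (3, -1) − 0.1·(29, 6) = (0.1, -1.6)
Step 2: at (0.1, -1.6), ∇J = (5.2, 0.7) → (0.1, -1.6) − 0.1·(5.2, 0.7) = (-0.42, -1.67)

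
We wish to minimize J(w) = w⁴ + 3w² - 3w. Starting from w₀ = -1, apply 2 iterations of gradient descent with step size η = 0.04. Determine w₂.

J′(w) = 4w³ + 6w - 3
Step 1: J′(-1) = -13; w₁ = -1 − 0.04·(-13) = -0.48
Step 2: J′(-0.48) = -6.322368; w₂ = -0.48 − 0.04·(-6.322368) = -0.22710528

-0.22710528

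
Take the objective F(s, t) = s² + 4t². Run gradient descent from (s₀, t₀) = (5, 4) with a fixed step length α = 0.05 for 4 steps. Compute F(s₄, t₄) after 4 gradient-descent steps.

∇F = (2s, 8t)
(s₁, t₁) = (5, 4) − 0.05·(10, 32) = (4.5, 2.4)
(s₂, t₂) = (4.5, 2.4) − 0.05·(9, 19.2) = (4.05, 1.44)
(s₃, t₃) = (4.05, 1.44) − 0.05·(8.1, 11.52) = (3.645, 0.864)
(s₄, t₄) = (3.645, 0.864) − 0.05·(7.29, 6.912) = (3.2805, 0.5184)
F(3.2805, 0.5184) = 11.83663449

11.83663449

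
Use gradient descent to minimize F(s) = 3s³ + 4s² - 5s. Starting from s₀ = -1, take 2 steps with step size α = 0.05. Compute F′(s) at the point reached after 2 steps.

-6.729084

F′(s) = 9s² + 8s - 5
Step 1: F′(-1) = -4; s₁ = -1 − 0.05·(-4) = -0.8
Step 2: F′(-0.8) = -5.64; s₂ = -0.8 − 0.05·(-5.64) = -0.518
F′(s) at (-0.518) = -6.729084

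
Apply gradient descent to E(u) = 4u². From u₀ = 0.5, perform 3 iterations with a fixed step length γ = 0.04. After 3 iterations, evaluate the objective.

0.098867482624

E′(u) = 8u
u₁ = 0.5 − 0.04·4 = 0.34
u₂ = 0.34 − 0.04·2.72 = 0.2312
u₃ = 0.2312 − 0.04·1.8496 = 0.157216
E(0.157216) = 0.098867482624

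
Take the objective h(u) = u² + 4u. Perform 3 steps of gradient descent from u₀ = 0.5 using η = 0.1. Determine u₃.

-0.72

h′(u) = 2u + 4
u₁ = 0.5 − 0.1·5 = 0
u₂ = 0 − 0.1·4 = -0.4
u₃ = -0.4 − 0.1·3.2 = -0.72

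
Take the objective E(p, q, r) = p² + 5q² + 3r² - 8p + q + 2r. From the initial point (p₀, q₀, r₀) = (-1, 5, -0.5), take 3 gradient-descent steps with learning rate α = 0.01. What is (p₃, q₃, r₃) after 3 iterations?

(-0.70596, 3.6179, -0.471764)

∇E = (2p - 8, 10q + 1, 6r + 2)
Step 1: at (-1, 5, -0.5), ∇E = (-10, 51, -1) → (-1, 5, -0.5) − 0.01·(-10, 51, -1) = (-0.9, 4.49, -0.49)
Step 2: at (-0.9, 4.49, -0.49), ∇E = (-9.8, 45.9, -0.94) → (-0.9, 4.49, -0.49) − 0.01·(-9.8, 45.9, -0.94) = (-0.802, 4.031, -0.4806)
Step 3: at (-0.802, 4.031, -0.4806), ∇E = (-9.604, 41.31, -0.8836) → (-0.802, 4.031, -0.4806) − 0.01·(-9.604, 41.31, -0.8836) = (-0.70596, 3.6179, -0.471764)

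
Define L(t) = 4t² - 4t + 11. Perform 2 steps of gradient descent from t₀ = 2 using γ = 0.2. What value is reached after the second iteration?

1.04

L′(t) = 8t - 4
Step 1: L′(2) = 12; t₁ = 2 − 0.2·12 = -0.4
Step 2: L′(-0.4) = -7.2; t₂ = -0.4 − 0.2·(-7.2) = 1.04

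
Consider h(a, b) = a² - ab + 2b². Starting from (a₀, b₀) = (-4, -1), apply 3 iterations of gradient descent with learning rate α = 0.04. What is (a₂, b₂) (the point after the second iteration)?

(-3.4624, -0.9888)

∇h = (2a - b, -a + 4b)
Step 1: at (-4, -1), ∇h = (-7, 0) → (-4, -1) − 0.04·(-7, 0) = (-3.72, -1)
Step 2: at (-3.72, -1), ∇h = (-6.44, -0.28) → (-3.72, -1) − 0.04·(-6.44, -0.28) = (-3.4624, -0.9888)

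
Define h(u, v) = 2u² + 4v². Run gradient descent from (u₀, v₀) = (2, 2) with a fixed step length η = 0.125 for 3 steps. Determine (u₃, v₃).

(0.25, 0)

∇h = (4u, 8v)
(u₁, v₁) = (2, 2) − 0.125·(8, 16) = (1, 0)
(u₂, v₂) = (1, 0) − 0.125·(4, 0) = (0.5, 0)
(u₃, v₃) = (0.5, 0) − 0.125·(2, 0) = (0.25, 0)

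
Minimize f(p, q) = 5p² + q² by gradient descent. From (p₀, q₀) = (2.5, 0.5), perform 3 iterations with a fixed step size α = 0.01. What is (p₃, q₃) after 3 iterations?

(1.8225, 0.470596)

∇f = (10p, 2q)
Step 1: at (2.5, 0.5), ∇f = (25, 1) → (2.5, 0.5) − 0.01·(25, 1) = (2.25, 0.49)
Step 2: at (2.25, 0.49), ∇f = (22.5, 0.98) → (2.25, 0.49) − 0.01·(22.5, 0.98) = (2.025, 0.4802)
Step 3: at (2.025, 0.4802), ∇f = (20.25, 0.9604) → (2.025, 0.4802) − 0.01·(20.25, 0.9604) = (1.8225, 0.470596)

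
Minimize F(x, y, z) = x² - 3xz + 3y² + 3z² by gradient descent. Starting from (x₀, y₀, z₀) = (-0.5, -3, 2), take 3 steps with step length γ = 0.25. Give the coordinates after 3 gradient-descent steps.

(1.015625, 0.375, -1.1171875)

∇F = (2x - 3z, 6y, -3x + 6z)
Step 1: at (-0.5, -3, 2), ∇F = (-7, -18, 13.5) → (-0.5, -3, 2) − 0.25·(-7, -18, 13.5) = (1.25, 1.5, -1.375)
Step 2: at (1.25, 1.5, -1.375), ∇F = (6.625, 9, -12) → (1.25, 1.5, -1.375) − 0.25·(6.625, 9, -12) = (-0.40625, -0.75, 1.625)
Step 3: at (-0.40625, -0.75, 1.625), ∇F = (-5.6875, -4.5, 10.96875) → (-0.40625, -0.75, 1.625) − 0.25·(-5.6875, -4.5, 10.96875) = (1.015625, 0.375, -1.1171875)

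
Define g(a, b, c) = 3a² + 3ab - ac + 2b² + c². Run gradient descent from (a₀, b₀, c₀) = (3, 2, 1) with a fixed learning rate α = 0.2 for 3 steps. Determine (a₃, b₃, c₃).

∇g = (6a + 3b - c, 3a + 4b, -a + 2c)
(a₁, b₁, c₁) = (3, 2, 1) − 0.2·(23, 17, -1) = (-1.6, -1.4, 1.2)
(a₂, b₂, c₂) = (-1.6, -1.4, 1.2) − 0.2·(-15, -10.4, 4) = (1.4, 0.68, 0.4)
(a₃, b₃, c₃) = (1.4, 0.68, 0.4) − 0.2·(10.04, 6.92, -0.6) = (-0.608, -0.704, 0.52)

(-0.608, -0.704, 0.52)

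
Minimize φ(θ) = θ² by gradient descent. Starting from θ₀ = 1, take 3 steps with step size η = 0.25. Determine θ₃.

φ′(θ) = 2θ
θ₁ = 1 − 0.25·2 = 0.5
θ₂ = 0.5 − 0.25·1 = 0.25
θ₃ = 0.25 − 0.25·0.5 = 0.125

0.125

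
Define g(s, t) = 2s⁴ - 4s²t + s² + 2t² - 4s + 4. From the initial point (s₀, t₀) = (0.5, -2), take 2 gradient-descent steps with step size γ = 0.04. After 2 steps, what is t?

∇g = (8s³ - 8st + 2s - 4, -4s² + 4t)
(s₁, t₁) = (0.5, -2) − 0.04·(6, -9) = (0.26, -1.64)
(s₂, t₂) = (0.26, -1.64) − 0.04·(0.071808, -6.8304) = (0.25712768, -1.366784)
t = -1.366784

-1.366784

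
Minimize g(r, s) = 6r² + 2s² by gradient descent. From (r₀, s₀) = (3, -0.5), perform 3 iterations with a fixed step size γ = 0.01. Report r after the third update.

∇g = (12r, 4s)
Step 1: at (3, -0.5), ∇g = (36, -2) → (3, -0.5) − 0.01·(36, -2) = (2.64, -0.48)
Step 2: at (2.64, -0.48), ∇g = (31.68, -1.92) → (2.64, -0.48) − 0.01·(31.68, -1.92) = (2.3232, -0.4608)
Step 3: at (2.3232, -0.4608), ∇g = (27.8784, -1.8432) → (2.3232, -0.4608) − 0.01·(27.8784, -1.8432) = (2.044416, -0.442368)
r = 2.044416

2.044416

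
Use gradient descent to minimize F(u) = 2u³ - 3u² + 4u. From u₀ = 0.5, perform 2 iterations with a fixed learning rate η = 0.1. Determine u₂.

-0.0375

F′(u) = 6u² - 6u + 4
u₁ = 0.5 − 0.1·2.5 = 0.25
u₂ = 0.25 − 0.1·2.875 = -0.0375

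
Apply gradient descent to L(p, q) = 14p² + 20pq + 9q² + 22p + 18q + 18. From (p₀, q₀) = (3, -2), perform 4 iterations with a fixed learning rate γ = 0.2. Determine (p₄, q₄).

(5006.2512, 3908.1184)

∇L = (28p + 20q + 22, 20p + 18q + 18)
Step 1: at (3, -2), ∇L = (66, 42) → (3, -2) − 0.2·(66, 42) = (-10.2, -10.4)
Step 2: at (-10.2, -10.4), ∇L = (-471.6, -373.2) → (-10.2, -10.4) − 0.2·(-471.6, -373.2) = (84.12, 64.24)
Step 3: at (84.12, 64.24), ∇L = (3662.16, 2856.72) → (84.12, 64.24) − 0.2·(3662.16, 2856.72) = (-648.312, -507.104)
Step 4: at (-648.312, -507.104), ∇L = (-28272.816, -22076.112) → (-648.312, -507.104) − 0.2·(-28272.816, -22076.112) = (5006.2512, 3908.1184)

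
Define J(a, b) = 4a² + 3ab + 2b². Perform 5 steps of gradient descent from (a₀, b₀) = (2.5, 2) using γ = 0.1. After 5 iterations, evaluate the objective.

0.0264160843

∇J = (8a + 3b, 3a + 4b)
(a₁, b₁) = (2.5, 2) − 0.1·(26, 15.5) = (-0.1, 0.45)
(a₂, b₂) = (-0.1, 0.45) − 0.1·(0.55, 1.5) = (-0.155, 0.3)
(a₃, b₃) = (-0.155, 0.3) − 0.1·(-0.34, 0.735) = (-0.121, 0.2265)
(a₄, b₄) = (-0.121, 0.2265) − 0.1·(-0.2885, 0.543) = (-0.09215, 0.1722)
(a₅, b₅) = (-0.09215, 0.1722) − 0.1·(-0.2206, 0.41235) = (-0.07009, 0.130965)
J(-0.07009, 0.130965) = 0.0264160843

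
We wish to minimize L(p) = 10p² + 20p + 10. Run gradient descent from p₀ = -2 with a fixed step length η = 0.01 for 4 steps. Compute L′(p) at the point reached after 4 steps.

L′(p) = 20p + 20
p₁ = -2 − 0.01·(-20) = -1.8
p₂ = -1.8 − 0.01·(-16) = -1.64
p₃ = -1.64 − 0.01·(-12.8) = -1.512
p₄ = -1.512 − 0.01·(-10.24) = -1.4096
L′(p) at (-1.4096) = -8.192

-8.192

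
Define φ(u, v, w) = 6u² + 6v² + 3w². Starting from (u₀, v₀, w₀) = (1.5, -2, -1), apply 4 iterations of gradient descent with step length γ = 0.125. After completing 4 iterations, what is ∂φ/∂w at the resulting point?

-0.0234375

∇φ = (12u, 12v, 6w)
Step 1: at (1.5, -2, -1), ∇φ = (18, -24, -6) → (1.5, -2, -1) − 0.125·(18, -24, -6) = (-0.75, 1, -0.25)
Step 2: at (-0.75, 1, -0.25), ∇φ = (-9, 12, -1.5) → (-0.75, 1, -0.25) − 0.125·(-9, 12, -1.5) = (0.375, -0.5, -0.0625)
Step 3: at (0.375, -0.5, -0.0625), ∇φ = (4.5, -6, -0.375) → (0.375, -0.5, -0.0625) − 0.125·(4.5, -6, -0.375) = (-0.1875, 0.25, -0.015625)
Step 4: at (-0.1875, 0.25, -0.015625), ∇φ = (-2.25, 3, -0.09375) → (-0.1875, 0.25, -0.015625) − 0.125·(-2.25, 3, -0.09375) = (0.09375, -0.125, -0.00390625)
∂φ/∂w at (0.09375, -0.125, -0.00390625) = -0.0234375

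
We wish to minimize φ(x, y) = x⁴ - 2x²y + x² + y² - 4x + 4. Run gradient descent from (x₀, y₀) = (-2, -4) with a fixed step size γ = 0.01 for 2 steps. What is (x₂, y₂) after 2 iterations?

(-0.93390592, -3.730432)

∇φ = (4x³ - 4xy + 2x - 4, -2x² + 2y)
(x₁, y₁) = (-2, -4) − 0.01·(-72, -16) = (-1.28, -3.84)
(x₂, y₂) = (-1.28, -3.84) − 0.01·(-34.609408, -10.9568) = (-0.93390592, -3.730432)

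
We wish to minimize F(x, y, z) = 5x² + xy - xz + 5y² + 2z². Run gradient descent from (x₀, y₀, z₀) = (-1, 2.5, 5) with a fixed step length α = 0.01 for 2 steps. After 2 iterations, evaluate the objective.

67.8399034375

∇F = (10x + y - z, x + 10y, -x + 4z)
Step 1: at (-1, 2.5, 5), ∇F = (-12.5, 24, 21) → (-1, 2.5, 5) − 0.01·(-12.5, 24, 21) = (-0.875, 2.26, 4.79)
Step 2: at (-0.875, 2.26, 4.79), ∇F = (-11.28, 21.725, 20.035) → (-0.875, 2.26, 4.79) − 0.01·(-11.28, 21.725, 20.035) = (-0.7622, 2.04275, 4.58965)
F(-0.7622, 2.04275, 4.58965) = 67.8399034375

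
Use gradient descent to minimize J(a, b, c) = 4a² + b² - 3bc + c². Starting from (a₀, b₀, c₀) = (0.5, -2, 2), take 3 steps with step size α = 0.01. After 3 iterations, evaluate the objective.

15.308192813844

∇J = (8a, 2b - 3c, -3b + 2c)
(a₁, b₁, c₁) = (0.5, -2, 2) − 0.01·(4, -10, 10) = (0.46, -1.9, 1.9)
(a₂, b₂, c₂) = (0.46, -1.9, 1.9) − 0.01·(3.68, -9.5, 9.5) = (0.4232, -1.805, 1.805)
(a₃, b₃, c₃) = (0.4232, -1.805, 1.805) − 0.01·(3.3856, -9.025, 9.025) = (0.389344, -1.71475, 1.71475)
J(0.389344, -1.71475, 1.71475) = 15.308192813844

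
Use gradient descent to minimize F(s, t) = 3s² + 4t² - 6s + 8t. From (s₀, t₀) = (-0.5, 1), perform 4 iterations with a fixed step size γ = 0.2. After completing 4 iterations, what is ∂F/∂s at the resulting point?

-0.0144

∇F = (6s - 6, 8t + 8)
Step 1: at (-0.5, 1), ∇F = (-9, 16) → (-0.5, 1) − 0.2·(-9, 16) = (1.3, -2.2)
Step 2: at (1.3, -2.2), ∇F = (1.8, -9.6) → (1.3, -2.2) − 0.2·(1.8, -9.6) = (0.94, -0.28)
Step 3: at (0.94, -0.28), ∇F = (-0.36, 5.76) → (0.94, -0.28) − 0.2·(-0.36, 5.76) = (1.012, -1.432)
Step 4: at (1.012, -1.432), ∇F = (0.072, -3.456) → (1.012, -1.432) − 0.2·(0.072, -3.456) = (0.9976, -0.7408)
∂F/∂s at (0.9976, -0.7408) = -0.0144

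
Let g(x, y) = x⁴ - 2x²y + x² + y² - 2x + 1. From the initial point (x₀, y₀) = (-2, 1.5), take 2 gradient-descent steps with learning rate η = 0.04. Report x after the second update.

-0.92276224

∇g = (4x³ - 4xy + 2x - 2, -2x² + 2y)
(x₁, y₁) = (-2, 1.5) − 0.04·(-26, -5) = (-0.96, 1.7)
(x₂, y₂) = (-0.96, 1.7) − 0.04·(-0.930944, 1.5568) = (-0.92276224, 1.637728)
x = -0.92276224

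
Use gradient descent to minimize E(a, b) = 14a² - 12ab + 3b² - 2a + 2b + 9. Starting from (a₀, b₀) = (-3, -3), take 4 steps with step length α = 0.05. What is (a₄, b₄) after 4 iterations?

(-1.668, -3.208)

∇E = (28a - 12b - 2, -12a + 6b + 2)
(a₁, b₁) = (-3, -3) − 0.05·(-50, 20) = (-0.5, -4)
(a₂, b₂) = (-0.5, -4) − 0.05·(32, -16) = (-2.1, -3.2)
(a₃, b₃) = (-2.1, -3.2) − 0.05·(-22.4, 8) = (-0.98, -3.6)
(a₄, b₄) = (-0.98, -3.6) − 0.05·(13.76, -7.84) = (-1.668, -3.208)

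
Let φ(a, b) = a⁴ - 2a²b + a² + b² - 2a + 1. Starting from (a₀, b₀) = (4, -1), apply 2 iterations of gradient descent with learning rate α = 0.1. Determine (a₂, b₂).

(5350.8208, 115.208)

∇φ = (4a³ - 4ab + 2a - 2, -2a² + 2b)
Step 1: at (4, -1), ∇φ = (278, -34) → (4, -1) − 0.1·(278, -34) = (-23.8, 2.4)
Step 2: at (-23.8, 2.4), ∇φ = (-53746.208, -1128.08) → (-23.8, 2.4) − 0.1·(-53746.208, -1128.08) = (5350.8208, 115.208)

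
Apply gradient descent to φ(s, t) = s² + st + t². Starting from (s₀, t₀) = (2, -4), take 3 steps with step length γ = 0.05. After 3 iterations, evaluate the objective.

∇φ = (2s + t, s + 2t)
Step 1: at (2, -4), ∇φ = (0, -6) → (2, -4) − 0.05·(0, -6) = (2, -3.7)
Step 2: at (2, -3.7), ∇φ = (0.3, -5.4) → (2, -3.7) − 0.05·(0.3, -5.4) = (1.985, -3.43)
Step 3: at (1.985, -3.43), ∇φ = (0.54, -4.875) → (1.985, -3.43) − 0.05·(0.54, -4.875) = (1.958, -3.18625)
φ(1.958, -3.18625) = 7.7472755625

7.7472755625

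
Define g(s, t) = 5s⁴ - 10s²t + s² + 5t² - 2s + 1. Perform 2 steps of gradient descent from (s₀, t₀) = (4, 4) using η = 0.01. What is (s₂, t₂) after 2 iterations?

∇g = (20s³ - 20st + 2s - 2, -10s² + 10t)
(s₁, t₁) = (4, 4) − 0.01·(966, -120) = (-5.66, 5.2)
(s₂, t₂) = (-5.66, 5.2) − 0.01·(-3051.10992, -268.356) = (24.8510992, 7.88356)

(24.8510992, 7.88356)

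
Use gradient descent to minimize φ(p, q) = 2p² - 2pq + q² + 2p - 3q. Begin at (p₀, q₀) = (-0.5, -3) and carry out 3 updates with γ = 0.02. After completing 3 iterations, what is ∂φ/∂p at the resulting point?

∇φ = (4p - 2q + 2, -2p + 2q - 3)
Step 1: at (-0.5, -3), ∇φ = (6, -8) → (-0.5, -3) − 0.02·(6, -8) = (-0.62, -2.84)
Step 2: at (-0.62, -2.84), ∇φ = (5.2, -7.44) → (-0.62, -2.84) − 0.02·(5.2, -7.44) = (-0.724, -2.6912)
Step 3: at (-0.724, -2.6912), ∇φ = (4.4864, -6.9344) → (-0.724, -2.6912) − 0.02·(4.4864, -6.9344) = (-0.813728, -2.552512)
∂φ/∂p at (-0.813728, -2.552512) = 3.850112

3.850112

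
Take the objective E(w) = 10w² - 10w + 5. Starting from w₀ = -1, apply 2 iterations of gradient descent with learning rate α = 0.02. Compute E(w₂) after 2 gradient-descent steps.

E′(w) = 20w - 10
Step 1: E′(-1) = -30; w₁ = -1 − 0.02·(-30) = -0.4
Step 2: E′(-0.4) = -18; w₂ = -0.4 − 0.02·(-18) = -0.04
E(-0.04) = 5.416

5.416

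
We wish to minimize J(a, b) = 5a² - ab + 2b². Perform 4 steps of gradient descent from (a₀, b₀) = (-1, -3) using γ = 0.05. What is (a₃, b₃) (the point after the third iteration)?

(-0.323375, -1.616375)

∇J = (10a - b, -a + 4b)
(a₁, b₁) = (-1, -3) − 0.05·(-7, -11) = (-0.65, -2.45)
(a₂, b₂) = (-0.65, -2.45) − 0.05·(-4.05, -9.15) = (-0.4475, -1.9925)
(a₃, b₃) = (-0.4475, -1.9925) − 0.05·(-2.4825, -7.5225) = (-0.323375, -1.616375)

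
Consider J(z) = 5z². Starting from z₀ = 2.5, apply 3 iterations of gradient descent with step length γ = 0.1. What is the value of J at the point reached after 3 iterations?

0

J′(z) = 10z
Step 1: J′(2.5) = 25; z₁ = 2.5 − 0.1·25 = 0
Step 2: J′(0) = 0; z₂ = 0 − 0.1·0 = 0
Step 3: J′(0) = 0; z₃ = 0 − 0.1·0 = 0
J(0) = 0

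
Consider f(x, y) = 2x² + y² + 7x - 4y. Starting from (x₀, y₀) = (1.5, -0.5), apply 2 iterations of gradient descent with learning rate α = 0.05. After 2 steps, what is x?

0.33

∇f = (4x + 7, 2y - 4)
Step 1: at (1.5, -0.5), ∇f = (13, -5) → (1.5, -0.5) − 0.05·(13, -5) = (0.85, -0.25)
Step 2: at (0.85, -0.25), ∇f = (10.4, -4.5) → (0.85, -0.25) − 0.05·(10.4, -4.5) = (0.33, -0.025)
x = 0.33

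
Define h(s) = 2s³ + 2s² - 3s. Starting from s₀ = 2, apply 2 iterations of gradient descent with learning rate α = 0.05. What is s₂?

h′(s) = 6s² + 4s - 3
s₁ = 2 − 0.05·29 = 0.55
s₂ = 0.55 − 0.05·1.015 = 0.49925

0.49925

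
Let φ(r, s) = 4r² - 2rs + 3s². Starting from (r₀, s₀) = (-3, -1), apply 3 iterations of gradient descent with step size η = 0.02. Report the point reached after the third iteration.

(-1.879232, -0.952128)

∇φ = (8r - 2s, -2r + 6s)
(r₁, s₁) = (-3, -1) − 0.02·(-22, 0) = (-2.56, -1)
(r₂, s₂) = (-2.56, -1) − 0.02·(-18.48, -0.88) = (-2.1904, -0.9824)
(r₃, s₃) = (-2.1904, -0.9824) − 0.02·(-15.5584, -1.5136) = (-1.879232, -0.952128)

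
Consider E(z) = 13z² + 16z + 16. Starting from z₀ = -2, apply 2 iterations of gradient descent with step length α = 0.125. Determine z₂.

-7.625

E′(z) = 26z + 16
z₁ = -2 − 0.125·(-36) = 2.5
z₂ = 2.5 − 0.125·81 = -7.625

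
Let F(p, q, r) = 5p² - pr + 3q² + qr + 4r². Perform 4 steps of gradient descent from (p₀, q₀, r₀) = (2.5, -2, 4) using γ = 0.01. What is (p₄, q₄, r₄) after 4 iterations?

∇F = (10p - r, 6q + r, -p + q + 8r)
(p₁, q₁, r₁) = (2.5, -2, 4) − 0.01·(21, -8, 27.5) = (2.29, -1.92, 3.725)
(p₂, q₂, r₂) = (2.29, -1.92, 3.725) − 0.01·(19.175, -7.795, 25.59) = (2.09825, -1.84205, 3.4691)
(p₃, q₃, r₃) = (2.09825, -1.84205, 3.4691) − 0.01·(17.5134, -7.5832, 23.8125) = (1.923116, -1.766218, 3.230975)
(p₄, q₄, r₄) = (1.923116, -1.766218, 3.230975) − 0.01·(16.000185, -7.366333, 22.158466) = (1.76311415, -1.69255467, 3.00939034)

(1.76311415, -1.69255467, 3.00939034)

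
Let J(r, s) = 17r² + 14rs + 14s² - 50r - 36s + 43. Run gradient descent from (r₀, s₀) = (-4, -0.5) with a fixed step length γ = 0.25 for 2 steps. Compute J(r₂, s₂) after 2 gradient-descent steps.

5904505.703125

∇J = (34r + 14s - 50, 14r + 28s - 36)
Step 1: at (-4, -0.5), ∇J = (-193, -106) → (-4, -0.5) − 0.25·(-193, -106) = (44.25, 26)
Step 2: at (44.25, 26), ∇J = (1818.5, 1311.5) → (44.25, 26) − 0.25·(1818.5, 1311.5) = (-410.375, -301.875)
J(-410.375, -301.875) = 5904505.703125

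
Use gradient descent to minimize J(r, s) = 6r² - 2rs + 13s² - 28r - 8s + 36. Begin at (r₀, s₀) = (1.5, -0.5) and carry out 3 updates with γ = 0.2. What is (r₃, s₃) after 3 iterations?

∇J = (12r - 2s - 28, -2r + 26s - 8)
(r₁, s₁) = (1.5, -0.5) − 0.2·(-9, -24) = (3.3, 4.3)
(r₂, s₂) = (3.3, 4.3) − 0.2·(3, 97.2) = (2.7, -15.14)
(r₃, s₃) = (2.7, -15.14) − 0.2·(34.68, -407.04) = (-4.236, 66.268)

(-4.236, 66.268)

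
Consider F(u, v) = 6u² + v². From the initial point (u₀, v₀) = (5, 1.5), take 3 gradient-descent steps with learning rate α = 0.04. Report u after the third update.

∇F = (12u, 2v)
Step 1: at (5, 1.5), ∇F = (60, 3) → (5, 1.5) − 0.04·(60, 3) = (2.6, 1.38)
Step 2: at (2.6, 1.38), ∇F = (31.2, 2.76) → (2.6, 1.38) − 0.04·(31.2, 2.76) = (1.352, 1.2696)
Step 3: at (1.352, 1.2696), ∇F = (16.224, 2.5392) → (1.352, 1.2696) − 0.04·(16.224, 2.5392) = (0.70304, 1.168032)
u = 0.70304

0.70304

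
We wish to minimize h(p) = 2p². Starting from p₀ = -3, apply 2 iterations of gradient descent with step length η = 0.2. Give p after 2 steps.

-0.12

h′(p) = 4p
Step 1: h′(-3) = -12; p₁ = -3 − 0.2·(-12) = -0.6
Step 2: h′(-0.6) = -2.4; p₂ = -0.6 − 0.2·(-2.4) = -0.12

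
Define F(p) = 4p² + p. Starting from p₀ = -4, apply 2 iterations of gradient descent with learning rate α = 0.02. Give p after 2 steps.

-2.8592

F′(p) = 8p + 1
Step 1: F′(-4) = -31; p₁ = -4 − 0.02·(-31) = -3.38
Step 2: F′(-3.38) = -26.04; p₂ = -3.38 − 0.02·(-26.04) = -2.8592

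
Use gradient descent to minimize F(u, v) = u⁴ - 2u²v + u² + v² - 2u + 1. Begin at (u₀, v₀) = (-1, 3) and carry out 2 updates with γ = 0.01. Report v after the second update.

∇F = (4u³ - 4uv + 2u - 2, -2u² + 2v)
Step 1: at (-1, 3), ∇F = (4, 4) → (-1, 3) − 0.01·(4, 4) = (-1.04, 2.96)
Step 2: at (-1.04, 2.96), ∇F = (3.734144, 3.7568) → (-1.04, 2.96) − 0.01·(3.734144, 3.7568) = (-1.07734144, 2.922432)
v = 2.922432

2.922432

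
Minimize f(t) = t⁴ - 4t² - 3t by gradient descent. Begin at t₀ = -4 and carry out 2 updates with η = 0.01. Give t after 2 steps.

-1.63129132

f′(t) = 4t³ - 8t - 3
Step 1: f′(-4) = -227; t₁ = -4 − 0.01·(-227) = -1.73
Step 2: f′(-1.73) = -9.870868; t₂ = -1.73 − 0.01·(-9.870868) = -1.63129132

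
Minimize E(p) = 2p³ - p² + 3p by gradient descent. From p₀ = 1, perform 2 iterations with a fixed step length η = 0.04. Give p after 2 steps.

E′(p) = 6p² - 2p + 3
p₁ = 1 − 0.04·7 = 0.72
p₂ = 0.72 − 0.04·4.6704 = 0.533184

0.533184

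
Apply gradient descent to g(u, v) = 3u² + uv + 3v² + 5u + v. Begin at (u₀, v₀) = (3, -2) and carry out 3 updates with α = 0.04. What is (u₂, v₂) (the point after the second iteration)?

(1.5088, -1.4032)

∇g = (6u + v + 5, u + 6v + 1)
Step 1: at (3, -2), ∇g = (21, -8) → (3, -2) − 0.04·(21, -8) = (2.16, -1.68)
Step 2: at (2.16, -1.68), ∇g = (16.28, -6.92) → (2.16, -1.68) − 0.04·(16.28, -6.92) = (1.5088, -1.4032)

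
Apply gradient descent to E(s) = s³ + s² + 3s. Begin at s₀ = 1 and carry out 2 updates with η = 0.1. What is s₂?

-0.152

E′(s) = 3s² + 2s + 3
s₁ = 1 − 0.1·8 = 0.2
s₂ = 0.2 − 0.1·3.52 = -0.152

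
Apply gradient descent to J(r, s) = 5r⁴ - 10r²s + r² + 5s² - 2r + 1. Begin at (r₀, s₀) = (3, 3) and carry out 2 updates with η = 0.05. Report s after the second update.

∇J = (20r³ - 20rs + 2r - 2, -10r² + 10s)
(r₁, s₁) = (3, 3) − 0.05·(364, -60) = (-15.2, 6)
(r₂, s₂) = (-15.2, 6) − 0.05·(-68444.56, -2250.4) = (3407.028, 118.52)
s = 118.52

118.52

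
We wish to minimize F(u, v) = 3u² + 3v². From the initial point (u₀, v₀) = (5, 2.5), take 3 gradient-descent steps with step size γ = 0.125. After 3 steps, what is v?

∇F = (6u, 6v)
(u₁, v₁) = (5, 2.5) − 0.125·(30, 15) = (1.25, 0.625)
(u₂, v₂) = (1.25, 0.625) − 0.125·(7.5, 3.75) = (0.3125, 0.15625)
(u₃, v₃) = (0.3125, 0.15625) − 0.125·(1.875, 0.9375) = (0.078125, 0.0390625)
v = 0.0390625

0.0390625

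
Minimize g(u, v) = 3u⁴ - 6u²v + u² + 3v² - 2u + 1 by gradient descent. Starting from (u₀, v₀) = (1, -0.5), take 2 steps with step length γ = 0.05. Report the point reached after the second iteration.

(0.1864, -0.032)

∇g = (12u³ - 12uv + 2u - 2, -6u² + 6v)
(u₁, v₁) = (1, -0.5) − 0.05·(18, -9) = (0.1, -0.05)
(u₂, v₂) = (0.1, -0.05) − 0.05·(-1.728, -0.36) = (0.1864, -0.032)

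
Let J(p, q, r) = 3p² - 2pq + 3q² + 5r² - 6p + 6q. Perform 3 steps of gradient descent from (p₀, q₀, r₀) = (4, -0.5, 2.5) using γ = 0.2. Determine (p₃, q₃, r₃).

∇J = (6p - 2q - 6, -2p + 6q + 6, 10r)
(p₁, q₁, r₁) = (4, -0.5, 2.5) − 0.2·(19, -5, 25) = (0.2, 0.5, -2.5)
(p₂, q₂, r₂) = (0.2, 0.5, -2.5) − 0.2·(-5.8, 8.6, -25) = (1.36, -1.22, 2.5)
(p₃, q₃, r₃) = (1.36, -1.22, 2.5) − 0.2·(4.6, -4.04, 25) = (0.44, -0.412, -2.5)

(0.44, -0.412, -2.5)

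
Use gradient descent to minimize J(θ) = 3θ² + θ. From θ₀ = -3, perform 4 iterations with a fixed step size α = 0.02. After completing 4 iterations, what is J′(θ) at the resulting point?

-10.19482112

J′(θ) = 6θ + 1
Step 1: J′(-3) = -17; θ₁ = -3 − 0.02·(-17) = -2.66
Step 2: J′(-2.66) = -14.96; θ₂ = -2.66 − 0.02·(-14.96) = -2.3608
Step 3: J′(-2.3608) = -13.1648; θ₃ = -2.3608 − 0.02·(-13.1648) = -2.097504
Step 4: J′(-2.097504) = -11.585024; θ₄ = -2.097504 − 0.02·(-11.585024) = -1.86580352
J′(θ) at (-1.86580352) = -10.19482112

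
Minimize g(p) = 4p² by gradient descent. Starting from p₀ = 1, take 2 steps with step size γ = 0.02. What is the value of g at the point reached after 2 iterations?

g′(p) = 8p
Step 1: g′(1) = 8; p₁ = 1 − 0.02·8 = 0.84
Step 2: g′(0.84) = 6.72; p₂ = 0.84 − 0.02·6.72 = 0.7056
g(0.7056) = 1.99148544

1.99148544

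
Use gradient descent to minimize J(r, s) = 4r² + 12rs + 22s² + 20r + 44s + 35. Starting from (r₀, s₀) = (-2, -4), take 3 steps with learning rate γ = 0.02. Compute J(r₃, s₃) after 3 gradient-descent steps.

6.864361500672

∇J = (8r + 12s + 20, 12r + 44s + 44)
Step 1: at (-2, -4), ∇J = (-44, -156) → (-2, -4) − 0.02·(-44, -156) = (-1.12, -0.88)
Step 2: at (-1.12, -0.88), ∇J = (0.48, -8.16) → (-1.12, -0.88) − 0.02·(0.48, -8.16) = (-1.1296, -0.7168)
Step 3: at (-1.1296, -0.7168), ∇J = (2.3616, -1.0944) → (-1.1296, -0.7168) − 0.02·(2.3616, -1.0944) = (-1.176832, -0.694912)
J(-1.176832, -0.694912) = 6.864361500672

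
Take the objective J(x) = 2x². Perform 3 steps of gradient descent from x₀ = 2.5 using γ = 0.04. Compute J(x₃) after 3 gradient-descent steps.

4.3912253952

J′(x) = 4x
Step 1: J′(2.5) = 10; x₁ = 2.5 − 0.04·10 = 2.1
Step 2: J′(2.1) = 8.4; x₂ = 2.1 − 0.04·8.4 = 1.764
Step 3: J′(1.764) = 7.056; x₃ = 1.764 − 0.04·7.056 = 1.48176
J(1.48176) = 4.3912253952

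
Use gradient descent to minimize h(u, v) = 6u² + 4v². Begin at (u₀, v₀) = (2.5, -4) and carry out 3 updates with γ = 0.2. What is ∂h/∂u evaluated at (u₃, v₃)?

∇h = (12u, 8v)
(u₁, v₁) = (2.5, -4) − 0.2·(30, -32) = (-3.5, 2.4)
(u₂, v₂) = (-3.5, 2.4) − 0.2·(-42, 19.2) = (4.9, -1.44)
(u₃, v₃) = (4.9, -1.44) − 0.2·(58.8, -11.52) = (-6.86, 0.864)
∂h/∂u at (-6.86, 0.864) = -82.32

-82.32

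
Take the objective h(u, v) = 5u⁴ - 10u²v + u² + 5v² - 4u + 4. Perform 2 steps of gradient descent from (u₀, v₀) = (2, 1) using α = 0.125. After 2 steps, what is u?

5328.875

∇h = (20u³ - 20uv + 2u - 4, -10u² + 10v)
(u₁, v₁) = (2, 1) − 0.125·(120, -30) = (-13, 4.75)
(u₂, v₂) = (-13, 4.75) − 0.125·(-42735, -1642.5) = (5328.875, 210.0625)
u = 5328.875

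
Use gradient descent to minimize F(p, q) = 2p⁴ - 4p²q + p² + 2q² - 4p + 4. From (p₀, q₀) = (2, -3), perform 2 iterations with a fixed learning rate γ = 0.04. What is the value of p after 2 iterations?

∇F = (8p³ - 8pq + 2p - 4, -4p² + 4q)
Step 1: at (2, -3), ∇F = (112, -28) → (2, -3) − 0.04·(112, -28) = (-2.48, -1.88)
Step 2: at (-2.48, -1.88), ∇F = (-168.283136, -32.1216) → (-2.48, -1.88) − 0.04·(-168.283136, -32.1216) = (4.25132544, -0.595136)
p = 4.25132544

4.25132544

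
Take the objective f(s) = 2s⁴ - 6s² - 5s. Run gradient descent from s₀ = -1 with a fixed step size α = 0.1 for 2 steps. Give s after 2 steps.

-0.8968

f′(s) = 8s³ - 12s - 5
s₁ = -1 − 0.1·(-1) = -0.9
s₂ = -0.9 − 0.1·(-0.032) = -0.8968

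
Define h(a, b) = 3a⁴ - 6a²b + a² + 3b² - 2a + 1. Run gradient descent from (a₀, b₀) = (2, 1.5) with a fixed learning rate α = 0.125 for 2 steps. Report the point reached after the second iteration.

(251.9921875, 25.640625)

∇h = (12a³ - 12ab + 2a - 2, -6a² + 6b)
Step 1: at (2, 1.5), ∇h = (62, -15) → (2, 1.5) − 0.125·(62, -15) = (-5.75, 3.375)
Step 2: at (-5.75, 3.375), ∇h = (-2061.9375, -178.125) → (-5.75, 3.375) − 0.125·(-2061.9375, -178.125) = (251.9921875, 25.640625)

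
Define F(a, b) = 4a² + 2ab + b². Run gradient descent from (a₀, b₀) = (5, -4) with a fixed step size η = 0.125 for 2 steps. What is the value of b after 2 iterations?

∇F = (8a + 2b, 2a + 2b)
(a₁, b₁) = (5, -4) − 0.125·(32, 2) = (1, -4.25)
(a₂, b₂) = (1, -4.25) − 0.125·(-0.5, -6.5) = (1.0625, -3.4375)
b = -3.4375

-3.4375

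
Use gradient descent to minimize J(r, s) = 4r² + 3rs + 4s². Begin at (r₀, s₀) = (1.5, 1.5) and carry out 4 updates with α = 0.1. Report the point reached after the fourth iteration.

(0.00015, 0.00015)

∇J = (8r + 3s, 3r + 8s)
Step 1: at (1.5, 1.5), ∇J = (16.5, 16.5) → (1.5, 1.5) − 0.1·(16.5, 16.5) = (-0.15, -0.15)
Step 2: at (-0.15, -0.15), ∇J = (-1.65, -1.65) → (-0.15, -0.15) − 0.1·(-1.65, -1.65) = (0.015, 0.015)
Step 3: at (0.015, 0.015), ∇J = (0.165, 0.165) → (0.015, 0.015) − 0.1·(0.165, 0.165) = (-0.0015, -0.0015)
Step 4: at (-0.0015, -0.0015), ∇J = (-0.0165, -0.0165) → (-0.0015, -0.0015) − 0.1·(-0.0165, -0.0165) = (0.00015, 0.00015)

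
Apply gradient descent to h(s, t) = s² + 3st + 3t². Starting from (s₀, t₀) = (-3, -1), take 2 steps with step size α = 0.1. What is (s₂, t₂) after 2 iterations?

∇h = (2s + 3t, 3s + 6t)
Step 1: at (-3, -1), ∇h = (-9, -15) → (-3, -1) − 0.1·(-9, -15) = (-2.1, 0.5)
Step 2: at (-2.1, 0.5), ∇h = (-2.7, -3.3) → (-2.1, 0.5) − 0.1·(-2.7, -3.3) = (-1.83, 0.83)

(-1.83, 0.83)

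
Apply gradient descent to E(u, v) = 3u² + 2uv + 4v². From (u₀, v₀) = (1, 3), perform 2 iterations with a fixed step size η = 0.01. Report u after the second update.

0.7724

∇E = (6u + 2v, 2u + 8v)
Step 1: at (1, 3), ∇E = (12, 26) → (1, 3) − 0.01·(12, 26) = (0.88, 2.74)
Step 2: at (0.88, 2.74), ∇E = (10.76, 23.68) → (0.88, 2.74) − 0.01·(10.76, 23.68) = (0.7724, 2.5032)
u = 0.7724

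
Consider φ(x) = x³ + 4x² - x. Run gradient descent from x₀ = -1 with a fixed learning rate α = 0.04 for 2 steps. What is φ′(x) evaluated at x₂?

-4.474181050368

φ′(x) = 3x² + 8x - 1
Step 1: φ′(-1) = -6; x₁ = -1 − 0.04·(-6) = -0.76
Step 2: φ′(-0.76) = -5.3472; x₂ = -0.76 − 0.04·(-5.3472) = -0.546112
φ′(x) at (-0.546112) = -4.474181050368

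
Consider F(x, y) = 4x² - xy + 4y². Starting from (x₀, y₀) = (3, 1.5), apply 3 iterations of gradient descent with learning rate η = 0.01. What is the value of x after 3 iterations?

∇F = (8x - y, -x + 8y)
Step 1: at (3, 1.5), ∇F = (22.5, 9) → (3, 1.5) − 0.01·(22.5, 9) = (2.775, 1.41)
Step 2: at (2.775, 1.41), ∇F = (20.79, 8.505) → (2.775, 1.41) − 0.01·(20.79, 8.505) = (2.5671, 1.32495)
Step 3: at (2.5671, 1.32495), ∇F = (19.21185, 8.0325) → (2.5671, 1.32495) − 0.01·(19.21185, 8.0325) = (2.3749815, 1.244625)
x = 2.3749815

2.3749815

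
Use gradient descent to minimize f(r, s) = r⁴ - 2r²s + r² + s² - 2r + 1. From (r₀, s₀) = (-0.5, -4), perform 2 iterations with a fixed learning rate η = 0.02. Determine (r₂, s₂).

(-0.13489736, -3.673884)

∇f = (4r³ - 4rs + 2r - 2, -2r² + 2s)
(r₁, s₁) = (-0.5, -4) − 0.02·(-11.5, -8.5) = (-0.27, -3.83)
(r₂, s₂) = (-0.27, -3.83) − 0.02·(-6.755132, -7.8058) = (-0.13489736, -3.673884)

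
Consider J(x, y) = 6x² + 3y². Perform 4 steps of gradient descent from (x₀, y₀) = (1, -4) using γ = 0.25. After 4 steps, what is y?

-0.25

∇J = (12x, 6y)
Step 1: at (1, -4), ∇J = (12, -24) → (1, -4) − 0.25·(12, -24) = (-2, 2)
Step 2: at (-2, 2), ∇J = (-24, 12) → (-2, 2) − 0.25·(-24, 12) = (4, -1)
Step 3: at (4, -1), ∇J = (48, -6) → (4, -1) − 0.25·(48, -6) = (-8, 0.5)
Step 4: at (-8, 0.5), ∇J = (-96, 3) → (-8, 0.5) − 0.25·(-96, 3) = (16, -0.25)
y = -0.25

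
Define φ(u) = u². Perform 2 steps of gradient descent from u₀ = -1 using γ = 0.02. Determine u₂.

φ′(u) = 2u
u₁ = -1 − 0.02·(-2) = -0.96
u₂ = -0.96 − 0.02·(-1.92) = -0.9216

-0.9216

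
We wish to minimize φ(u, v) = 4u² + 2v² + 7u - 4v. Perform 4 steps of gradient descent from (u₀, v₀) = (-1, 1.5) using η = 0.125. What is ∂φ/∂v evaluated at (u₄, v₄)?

0.125

∇φ = (8u + 7, 4v - 4)
(u₁, v₁) = (-1, 1.5) − 0.125·(-1, 2) = (-0.875, 1.25)
(u₂, v₂) = (-0.875, 1.25) − 0.125·(0, 1) = (-0.875, 1.125)
(u₃, v₃) = (-0.875, 1.125) − 0.125·(0, 0.5) = (-0.875, 1.0625)
(u₄, v₄) = (-0.875, 1.0625) − 0.125·(0, 0.25) = (-0.875, 1.03125)
∂φ/∂v at (-0.875, 1.03125) = 0.125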